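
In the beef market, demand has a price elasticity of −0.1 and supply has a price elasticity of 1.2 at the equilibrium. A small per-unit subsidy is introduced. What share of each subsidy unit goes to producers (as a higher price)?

For a small subsidy around the equilibrium, the benefit split depends on the relative slopes, which at a point are proportional to the elasticities.
Buyer share = εs/(εs + |εd|) = 1.2/(1.2 + 0.1) = 12/13; seller share = |εd|/(εs + |εd|) = 1/13.
So producers capture 1/13 of the subsidy.

Producer share = 1/13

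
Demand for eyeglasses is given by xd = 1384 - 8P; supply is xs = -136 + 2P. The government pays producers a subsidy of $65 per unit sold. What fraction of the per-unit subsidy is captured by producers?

Pre-subsidy: 1384 - 8P = -136 + 2P gives P* = 152, x* = 168.
With the subsidy, sellers receive Ps = Pb + 65 for each unit, where Pb is the price buyers pay.
Supply in terms of Pb becomes xs = -136 + 2(Pb + 65) = -6 + 2Pb. Setting this equal to demand: 1384 - 8Pb = -6 + 2Pb, so Pb = 139.
Sellers receive Ps = 139 + 65 = 204; x' = 1384 − 8·139 = 272.
Buyers' price falls by P* − Pb = 152 − 139 = 13; sellers' price rises by Ps − P* = 204 − 152 = 52.
So producers capture 52/65 = 0.8 of each unit of subsidy.

Producer share = 0.8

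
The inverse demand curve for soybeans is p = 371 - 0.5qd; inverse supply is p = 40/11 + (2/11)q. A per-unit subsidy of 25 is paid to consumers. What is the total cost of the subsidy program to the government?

Pre-subsidy: 371 - 0.5q = 40/11 + (2/11)q gives q* = 538.8 and p* = 101.6.
With the rebate, buyers effectively pay pb = ps − 25, where ps is the price sellers receive.
On the curves, pb = 371 - 0.5q and ps = 40/11 + (2/11)q; the wedge ps − pb = 25 gives 40/11 + (2/11)q − (371 - 0.5q) = 25, so q' = 8632/15.
Then pb = 371 − 0.5·(8632/15) = 1249/15 and ps = 40/11 + (2/11)·(8632/15) = 1624/15.
Government outlay = subsidy × quantity = 25 × 8632/15 = 43160/3.

Government cost = 43160/3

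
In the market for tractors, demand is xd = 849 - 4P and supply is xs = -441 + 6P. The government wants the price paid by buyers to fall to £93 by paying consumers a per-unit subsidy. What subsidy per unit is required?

Required subsidy s = £60 per unit

At a buyer price of 93, quantity demanded is 849 − 4·93 = 477.
Sellers supply 477 only when they receive Ps with -441 + 6·Ps = 477, i.e. Ps = 153.
s = Ps − Pb = 153 − 93 = 60.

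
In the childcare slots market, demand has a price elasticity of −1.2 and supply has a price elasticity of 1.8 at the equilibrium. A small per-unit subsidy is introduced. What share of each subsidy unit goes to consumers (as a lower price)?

Consumer share = 0.6

For a small subsidy around the equilibrium, the benefit split depends on the relative slopes, which at a point are proportional to the elasticities.
Buyer share = εs/(εs + |εd|) = 1.8/(1.8 + 1.2) = 0.6; seller share = |εd|/(εs + |εd|) = 0.4.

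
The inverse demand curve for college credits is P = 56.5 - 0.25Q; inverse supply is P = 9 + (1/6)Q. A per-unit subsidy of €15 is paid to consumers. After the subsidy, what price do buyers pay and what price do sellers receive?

Pre-subsidy: 56.5 - 0.25Q = 9 + (1/6)Q gives Q* = 114 and P* = 28.
With the rebate, buyers effectively pay Pb = Ps − 15, where Ps is the price sellers receive.
On the curves, Pb = 56.5 - 0.25Q and Ps = 9 + (1/6)Q; the wedge Ps − Pb = 15 gives 9 + (1/6)Q − (56.5 - 0.25Q) = 15, so Q' = 150.
Then Pb = 56.5 − 0.25·150 = 19 and Ps = 9 + (1/6)·150 = 34.

Buyers pay €19; sellers receive €34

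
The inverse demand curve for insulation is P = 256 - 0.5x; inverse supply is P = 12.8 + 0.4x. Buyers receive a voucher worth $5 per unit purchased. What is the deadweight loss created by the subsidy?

Pre-subsidy: 256 - 0.5x = 12.8 + 0.4x gives x* = 2432/9 and P* = 1088/9.
With the rebate, buyers effectively pay Pb = Ps − 5, where Ps is the price sellers receive.
On the curves, Pb = 256 - 0.5x and Ps = 12.8 + 0.4x; the wedge Ps − Pb = 5 gives 12.8 + 0.4x − (256 - 0.5x) = 5, so x' = 2482/9.
Then Pb = 256 − 0.5·(2482/9) = 1063/9 and Ps = 12.8 + 0.4·(2482/9) = 1108/9.
The subsidy expands output by 2482/9 − 2432/9 = 50/9 past the efficient level; on those units the gap between marginal cost and willingness to pay runs from 0 up to 5.
DWL = ½ × 5 × 50/9 = 125/9.

Deadweight loss = 125/9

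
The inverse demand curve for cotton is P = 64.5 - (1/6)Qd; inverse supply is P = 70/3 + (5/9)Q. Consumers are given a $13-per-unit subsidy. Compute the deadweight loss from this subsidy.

Pre-subsidy: 64.5 - (1/6)Q = 70/3 + (5/9)Q gives Q* = 57 and P* = 55.
With the rebate, buyers effectively pay Pb = Ps − 13, where Ps is the price sellers receive.
On the curves, Pb = 64.5 - (1/6)Q and Ps = 70/3 + (5/9)Q; the wedge Ps − Pb = 13 gives 70/3 + (5/9)Q − (64.5 - (1/6)Q) = 13, so Q' = 75.
Then Pb = 64.5 − (1/6)·75 = 52 and Ps = 70/3 + (5/9)·75 = 65.
The subsidy expands output by 75 − 57 = 18 past the efficient level; on those units the gap between marginal cost and willingness to pay runs from 0 up to 13.
DWL = ½ × 13 × 18 = 117.

Deadweight loss = $117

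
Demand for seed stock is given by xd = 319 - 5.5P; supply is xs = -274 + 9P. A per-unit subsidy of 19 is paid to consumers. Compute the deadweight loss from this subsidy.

Deadweight loss = 35739/58

Pre-subsidy: 319 - 5.5P = -274 + 9P gives P* = 1186/29, x* = 2728/29.
With the rebate, buyers effectively pay Pb = Ps − 19, where Ps is the price sellers receive.
Demand in terms of Ps becomes xd = 319 − 5.5(Ps − 19) = 423.5 - 5.5Ps. Setting this equal to supply: 423.5 - 5.5Ps = -274 + 9Ps, so Ps = 1395/29.
Buyers pay Pb = 1395/29 − 19 = 844/29; x' = -274 + 9·(1395/29) = 4609/29.
The subsidy expands output by 4609/29 − 2728/29 = 1881/29 past the efficient level; on those units the gap between marginal cost and willingness to pay runs from 0 up to 19.
DWL = ½ × 19 × 1881/29 = 35739/58.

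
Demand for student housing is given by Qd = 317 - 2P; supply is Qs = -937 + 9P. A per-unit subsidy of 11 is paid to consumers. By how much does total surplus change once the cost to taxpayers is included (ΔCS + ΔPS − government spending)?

Pre-subsidy: 317 - 2P = -937 + 9P gives P* = 114, Q* = 89.
With the rebate, buyers effectively pay Pb = Ps − 11, where Ps is the price sellers receive.
Demand in terms of Ps becomes Qd = 317 − 2(Ps − 11) = 339 - 2Ps. Setting this equal to supply: 339 - 2Ps = -937 + 9Ps, so Ps = 116.
Buyers pay Pb = 116 − 11 = 105; Q' = -937 + 9·116 = 107.
ΔCS = ½(89 + 107)(114 − 105) = 882; ΔPS = ½(89 + 107)(116 − 114) = 196.
Government spending = 11 × 107 = 1177.
Net change = 882 + 196 − 1177 = -99. The loss equals the DWL triangle ½·11·18.

Net change in total surplus = -99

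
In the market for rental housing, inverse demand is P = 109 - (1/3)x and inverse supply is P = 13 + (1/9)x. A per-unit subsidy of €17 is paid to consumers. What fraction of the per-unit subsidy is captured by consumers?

Pre-subsidy: 109 - (1/3)x = 13 + (1/9)x gives x* = 216 and P* = 37.
With the rebate, buyers effectively pay Pb = Ps − 17, where Ps is the price sellers receive.
On the curves, Pb = 109 - (1/3)x and Ps = 13 + (1/9)x; the wedge Ps − Pb = 17 gives 13 + (1/9)x − (109 - (1/3)x) = 17, so x' = 254.25.
Then Pb = 109 − (1/3)·254.25 = 24.25 and Ps = 13 + (1/9)·254.25 = 41.25.
Buyers' price falls by P* − Pb = 37 − 24.25 = 12.75; sellers' price rises by Ps − P* = 41.25 − 37 = 4.25.
So consumers capture 12.75/17 = 0.75 of each unit of subsidy.

Consumer share = 0.75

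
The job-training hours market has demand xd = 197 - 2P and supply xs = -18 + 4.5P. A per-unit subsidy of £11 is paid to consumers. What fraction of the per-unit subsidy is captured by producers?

Producer share = 4/13

Pre-subsidy: 197 - 2P = -18 + 4.5P gives P* = 430/13, x* = 1701/13.
With the rebate, buyers effectively pay Pb = Ps − 11, where Ps is the price sellers receive.
Demand in terms of Ps becomes xd = 197 − 2(Ps − 11) = 219 - 2Ps. Setting this equal to supply: 219 - 2Ps = -18 + 4.5Ps, so Ps = 474/13.
Buyers pay Pb = 474/13 − 11 = 331/13; x' = -18 + 4.5·(474/13) = 1899/13.
Buyers' price falls by P* − Pb = 430/13 − 331/13 = 99/13; sellers' price rises by Ps − P* = 474/13 − 430/13 = 44/13.
So producers capture (44/13)/11 = 4/13 of each unit of subsidy.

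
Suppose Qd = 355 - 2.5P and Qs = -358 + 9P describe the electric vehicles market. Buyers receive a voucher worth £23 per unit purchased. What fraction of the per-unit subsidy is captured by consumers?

Consumer share = 18/23

Pre-subsidy: 355 - 2.5P = -358 + 9P gives P* = 62, Q* = 200.
With the rebate, buyers effectively pay Pb = Ps − 23, where Ps is the price sellers receive.
Demand in terms of Ps becomes Qd = 355 − 2.5(Ps − 23) = 412.5 - 2.5Ps. Setting this equal to supply: 412.5 - 2.5Ps = -358 + 9Ps, so Ps = 67.
Buyers pay Pb = 67 − 23 = 44; Q' = -358 + 9·67 = 245.
Buyers' price falls by P* − Pb = 62 − 44 = 18; sellers' price rises by Ps − P* = 67 − 62 = 5.
So consumers capture 18/23 = 18/23 of each unit of subsidy.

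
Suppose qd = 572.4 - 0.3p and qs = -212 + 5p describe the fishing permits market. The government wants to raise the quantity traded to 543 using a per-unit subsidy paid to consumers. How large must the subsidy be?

Required subsidy s = 53 per unit

At q = 543, invert demand for the buyer price: pb = (572.4 − 543)/0.3 = 98; invert supply for the seller price: ps = (543 − (-212))/5 = 151.
The subsidy must fill the gap: s = ps − pb = 151 − 98 = 53.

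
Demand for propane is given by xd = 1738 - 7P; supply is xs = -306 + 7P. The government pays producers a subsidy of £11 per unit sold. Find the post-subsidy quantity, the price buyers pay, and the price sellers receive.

x' = 754.5; buyers pay £140.5; sellers receive £151.5

Pre-subsidy: 1738 - 7P = -306 + 7P gives P* = 146, x* = 716.
With the subsidy, sellers receive Ps = Pb + 11 for each unit, where Pb is the price buyers pay.
Supply in terms of Pb becomes xs = -306 + 7(Pb + 11) = -229 + 7Pb. Setting this equal to demand: 1738 - 7Pb = -229 + 7Pb, so Pb = 140.5.
Sellers receive Ps = 140.5 + 11 = 151.5; x' = 1738 − 7·140.5 = 754.5.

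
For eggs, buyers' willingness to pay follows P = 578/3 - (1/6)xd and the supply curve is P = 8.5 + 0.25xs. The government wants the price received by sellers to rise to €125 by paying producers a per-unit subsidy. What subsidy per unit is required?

At a seller price of 125, quantity supplied is -34 + 4·125 = 466.
Buyers absorb 466 only when they pay Pb = 578/3 − (1/6)·466 = 115.
s = Ps − Pb = 125 − 115 = 10.

Required subsidy s = €10 per unit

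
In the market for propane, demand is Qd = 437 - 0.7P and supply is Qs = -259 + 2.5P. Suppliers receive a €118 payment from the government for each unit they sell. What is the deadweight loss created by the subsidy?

Pre-subsidy: 437 - 0.7P = -259 + 2.5P gives P* = 217.5, Q* = 284.75.
With the subsidy, sellers receive Ps = Pb + 118 for each unit, where Pb is the price buyers pay.
Supply in terms of Pb becomes Qs = -259 + 2.5(Pb + 118) = 36 + 2.5Pb. Setting this equal to demand: 437 - 0.7Pb = 36 + 2.5Pb, so Pb = 125.3125.
Sellers receive Ps = 125.3125 + 118 = 243.3125; Q' = 437 − 0.7·125.3125 = 349.28125.
The subsidy expands output by 349.28125 − 284.75 = 64.53125 past the efficient level; on those units the gap between marginal cost and willingness to pay runs from 0 up to 118.
DWL = ½ × 118 × 64.53125 = 3807.34375.

Deadweight loss = €3807.34375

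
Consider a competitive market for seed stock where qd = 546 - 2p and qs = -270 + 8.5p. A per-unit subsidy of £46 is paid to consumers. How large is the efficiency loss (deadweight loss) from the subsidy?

Deadweight loss = 35972/21

Pre-subsidy: 546 - 2p = -270 + 8.5p gives p* = 544/7, q* = 2734/7.
With the rebate, buyers effectively pay pb = ps − 46, where ps is the price sellers receive.
Demand in terms of ps becomes qd = 546 − 2(ps − 46) = 638 - 2ps. Setting this equal to supply: 638 - 2ps = -270 + 8.5ps, so ps = 1816/21.
Buyers pay pb = 1816/21 − 46 = 850/21; q' = -270 + 8.5·(1816/21) = 9766/21.
The subsidy expands output by 9766/21 − 2734/7 = 1564/21 past the efficient level; on those units the gap between marginal cost and willingness to pay runs from 0 up to 46.
DWL = ½ × 46 × 1564/21 = 35972/21.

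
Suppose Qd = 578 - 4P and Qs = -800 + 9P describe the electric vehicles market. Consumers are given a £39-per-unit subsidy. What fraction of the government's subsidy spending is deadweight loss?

Pre-subsidy: 578 - 4P = -800 + 9P gives P* = 106, Q* = 154.
With the rebate, buyers effectively pay Pb = Ps − 39, where Ps is the price sellers receive.
Demand in terms of Ps becomes Qd = 578 − 4(Ps − 39) = 734 - 4Ps. Setting this equal to supply: 734 - 4Ps = -800 + 9Ps, so Ps = 118.
Buyers pay Pb = 118 − 39 = 79; Q' = -800 + 9·118 = 262.
ΔCS = ½(154 + 262)(106 − 79) = 5616; ΔPS = ½(154 + 262)(118 − 106) = 2496.
Government spending = 39 × 262 = 10218.
DWL = ½ × 39 × (262 − 154) = 2106; fraction = 2106 / 10218 = 27/131.

DWL / government spending = 27/131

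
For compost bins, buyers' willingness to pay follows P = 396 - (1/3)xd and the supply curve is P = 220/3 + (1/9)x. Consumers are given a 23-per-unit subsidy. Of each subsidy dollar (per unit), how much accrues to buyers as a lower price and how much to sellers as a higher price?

Pre-subsidy: 396 - (1/3)x = 220/3 + (1/9)x gives x* = 726 and P* = 154.
With the rebate, buyers effectively pay Pb = Ps − 23, where Ps is the price sellers receive.
On the curves, Pb = 396 - (1/3)x and Ps = 220/3 + (1/9)x; the wedge Ps − Pb = 23 gives 220/3 + (1/9)x − (396 - (1/3)x) = 23, so x' = 777.75.
Then Pb = 396 − (1/3)·777.75 = 136.75 and Ps = 220/3 + (1/9)·777.75 = 159.75.
Buyers' price falls by P* − Pb = 154 − 136.75 = 17.25; sellers' price rises by Ps − P* = 159.75 − 154 = 5.75.

Buyers gain 17.25 per unit; sellers gain 5.75 per unit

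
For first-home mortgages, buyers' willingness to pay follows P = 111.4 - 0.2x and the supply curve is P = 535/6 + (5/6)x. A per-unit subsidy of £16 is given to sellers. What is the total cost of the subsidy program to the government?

Government cost = £592

Pre-subsidy: 111.4 - 0.2x = 535/6 + (5/6)x gives x* = 667/31 and P* = 3320/31.
With the subsidy, sellers receive Ps = Pb + 16 for each unit, where Pb is the price buyers pay.
On the curves, Pb = 111.4 - 0.2x and Ps = 535/6 + (5/6)x; the wedge Ps − Pb = 16 gives 535/6 + (5/6)x − (111.4 - 0.2x) = 16, so x' = 37.
Then Pb = 111.4 − 0.2·37 = 104 and Ps = 535/6 + (5/6)·37 = 120.
Government outlay = subsidy × quantity = 16 × 37 = 592.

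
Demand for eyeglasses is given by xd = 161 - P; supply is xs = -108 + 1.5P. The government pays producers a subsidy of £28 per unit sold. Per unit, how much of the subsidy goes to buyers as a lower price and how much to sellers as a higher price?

Buyers gain £16.8 per unit; sellers gain £11.2 per unit

Pre-subsidy: 161 - P = -108 + 1.5P gives P* = 107.6, x* = 53.4.
With the subsidy, sellers receive Ps = Pb + 28 for each unit, where Pb is the price buyers pay.
Supply in terms of Pb becomes xs = -108 + 1.5(Pb + 28) = -66 + 1.5Pb. Setting this equal to demand: 161 - Pb = -66 + 1.5Pb, so Pb = 90.8.
Sellers receive Ps = 90.8 + 28 = 118.8; x' = 161 − 1·90.8 = 70.2.
Buyers' price falls by P* − Pb = 107.6 − 90.8 = 16.8; sellers' price rises by Ps − P* = 118.8 − 107.6 = 11.2.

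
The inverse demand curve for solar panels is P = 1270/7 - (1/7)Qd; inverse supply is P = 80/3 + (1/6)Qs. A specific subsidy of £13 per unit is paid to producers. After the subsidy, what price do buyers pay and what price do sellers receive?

Pre-subsidy: 1270/7 - (1/7)Q = 80/3 + (1/6)Q gives Q* = 500 and P* = 110.
With the subsidy, sellers receive Ps = Pb + 13 for each unit, where Pb is the price buyers pay.
On the curves, Pb = 1270/7 - (1/7)Q and Ps = 80/3 + (1/6)Q; the wedge Ps − Pb = 13 gives 80/3 + (1/6)Q − (1270/7 - (1/7)Q) = 13, so Q' = 542.
Then Pb = 1270/7 − (1/7)·542 = 104 and Ps = 80/3 + (1/6)·542 = 117.

Buyers pay £104; sellers receive £117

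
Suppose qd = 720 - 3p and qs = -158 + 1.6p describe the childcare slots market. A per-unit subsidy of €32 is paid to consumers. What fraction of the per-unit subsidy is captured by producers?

Pre-subsidy: 720 - 3p = -158 + 1.6p gives p* = 4390/23, q* = 3390/23.
With the rebate, buyers effectively pay pb = ps − 32, where ps is the price sellers receive.
Demand in terms of ps becomes qd = 720 − 3(ps − 32) = 816 - 3ps. Setting this equal to supply: 816 - 3ps = -158 + 1.6ps, so ps = 4870/23.
Buyers pay pb = 4870/23 − 32 = 4134/23; q' = -158 + 1.6·(4870/23) = 4158/23.
Buyers' price falls by p* − pb = 4390/23 − 4134/23 = 256/23; sellers' price rises by ps − p* = 4870/23 − 4390/23 = 480/23.
So producers capture (480/23)/32 = 15/23 of each unit of subsidy.

Producer share = 15/23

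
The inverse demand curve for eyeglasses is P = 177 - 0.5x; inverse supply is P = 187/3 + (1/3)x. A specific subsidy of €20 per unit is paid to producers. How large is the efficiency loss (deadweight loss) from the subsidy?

Deadweight loss = €240

Pre-subsidy: 177 - 0.5x = 187/3 + (1/3)x gives x* = 137.6 and P* = 108.2.
With the subsidy, sellers receive Ps = Pb + 20 for each unit, where Pb is the price buyers pay.
On the curves, Pb = 177 - 0.5x and Ps = 187/3 + (1/3)x; the wedge Ps − Pb = 20 gives 187/3 + (1/3)x − (177 - 0.5x) = 20, so x' = 161.6.
Then Pb = 177 − 0.5·161.6 = 96.2 and Ps = 187/3 + (1/3)·161.6 = 116.2.
The subsidy expands output by 161.6 − 137.6 = 24 past the efficient level; on those units the gap between marginal cost and willingness to pay runs from 0 up to 20.
DWL = ½ × 20 × 24 = 240.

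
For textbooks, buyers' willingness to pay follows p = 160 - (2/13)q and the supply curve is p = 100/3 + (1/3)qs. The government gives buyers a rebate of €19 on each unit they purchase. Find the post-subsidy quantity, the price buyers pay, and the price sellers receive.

q' = 299; buyers pay €114; sellers receive €133

Pre-subsidy: 160 - (2/13)q = 100/3 + (1/3)q gives q* = 260 and p* = 120.
With the rebate, buyers effectively pay pb = ps − 19, where ps is the price sellers receive.
On the curves, pb = 160 - (2/13)q and ps = 100/3 + (1/3)q; the wedge ps − pb = 19 gives 100/3 + (1/3)q − (160 - (2/13)q) = 19, so q' = 299.
Then pb = 160 − (2/13)·299 = 114 and ps = 100/3 + (1/3)·299 = 133.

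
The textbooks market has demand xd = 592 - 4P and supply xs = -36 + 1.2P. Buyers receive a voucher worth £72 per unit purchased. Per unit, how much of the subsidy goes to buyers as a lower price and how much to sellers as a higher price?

Buyers gain 216/13 per unit; sellers gain 720/13 per unit

Pre-subsidy: 592 - 4P = -36 + 1.2P gives P* = 1570/13, x* = 1416/13.
With the rebate, buyers effectively pay Pb = Ps − 72, where Ps is the price sellers receive.
Demand in terms of Ps becomes xd = 592 − 4(Ps − 72) = 880 - 4Ps. Setting this equal to supply: 880 - 4Ps = -36 + 1.2Ps, so Ps = 2290/13.
Buyers pay Pb = 2290/13 − 72 = 1354/13; x' = -36 + 1.2·(2290/13) = 2280/13.
Buyers' price falls by P* − Pb = 1570/13 − 1354/13 = 216/13; sellers' price rises by Ps − P* = 2290/13 − 1570/13 = 720/13.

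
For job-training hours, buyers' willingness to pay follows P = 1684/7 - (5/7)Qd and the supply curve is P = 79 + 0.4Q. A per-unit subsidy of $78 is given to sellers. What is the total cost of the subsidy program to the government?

Pre-subsidy: 1684/7 - (5/7)Q = 79 + 0.4Q gives Q* = 145 and P* = 137.
With the subsidy, sellers receive Ps = Pb + 78 for each unit, where Pb is the price buyers pay.
On the curves, Pb = 1684/7 - (5/7)Q and Ps = 79 + 0.4Q; the wedge Ps − Pb = 78 gives 79 + 0.4Q − (1684/7 - (5/7)Q) = 78, so Q' = 215.
Then Pb = 1684/7 − (5/7)·215 = 87 and Ps = 79 + 0.4·215 = 165.
Government outlay = subsidy × quantity = 78 × 215 = 16770.

Government cost = $16770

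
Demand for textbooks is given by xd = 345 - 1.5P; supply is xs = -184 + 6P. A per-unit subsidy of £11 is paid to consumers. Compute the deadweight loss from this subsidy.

Pre-subsidy: 345 - 1.5P = -184 + 6P gives P* = 1058/15, x* = 239.2.
With the rebate, buyers effectively pay Pb = Ps − 11, where Ps is the price sellers receive.
Demand in terms of Ps becomes xd = 345 − 1.5(Ps − 11) = 361.5 - 1.5Ps. Setting this equal to supply: 361.5 - 1.5Ps = -184 + 6Ps, so Ps = 1091/15.
Buyers pay Pb = 1091/15 − 11 = 926/15; x' = -184 + 6·(1091/15) = 252.4.
The subsidy expands output by 252.4 − 239.2 = 13.2 past the efficient level; on those units the gap between marginal cost and willingness to pay runs from 0 up to 11.
DWL = ½ × 11 × 13.2 = 72.6.

Deadweight loss = £72.6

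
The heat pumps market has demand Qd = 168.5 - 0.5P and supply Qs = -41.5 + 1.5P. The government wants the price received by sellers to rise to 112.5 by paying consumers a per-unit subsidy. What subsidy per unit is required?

Required subsidy s = 30 per unit

At a seller price of 112.5, quantity supplied is -41.5 + 1.5·112.5 = 127.25.
Buyers absorb 127.25 only when they pay Pb with 168.5 − 0.5·Pb = 127.25, i.e. Pb = 82.5.
s = Ps − Pb = 112.5 − 82.5 = 30.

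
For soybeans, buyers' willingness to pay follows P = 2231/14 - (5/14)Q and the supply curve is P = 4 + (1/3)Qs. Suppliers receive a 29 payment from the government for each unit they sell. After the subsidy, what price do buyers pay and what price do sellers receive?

Buyers pay 64; sellers receive 93

Pre-subsidy: 2231/14 - (5/14)Q = 4 + (1/3)Q gives Q* = 225 and P* = 79.
With the subsidy, sellers receive Ps = Pb + 29 for each unit, where Pb is the price buyers pay.
On the curves, Pb = 2231/14 - (5/14)Q and Ps = 4 + (1/3)Q; the wedge Ps − Pb = 29 gives 4 + (1/3)Q − (2231/14 - (5/14)Q) = 29, so Q' = 267.
Then Pb = 2231/14 − (5/14)·267 = 64 and Ps = 4 + (1/3)·267 = 93.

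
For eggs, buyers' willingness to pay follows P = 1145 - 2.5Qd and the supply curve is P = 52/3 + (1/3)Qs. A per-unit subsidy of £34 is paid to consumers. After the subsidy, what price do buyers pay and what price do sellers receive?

Buyers pay £120; sellers receive £154

Pre-subsidy: 1145 - 2.5Q = 52/3 + (1/3)Q gives Q* = 398 and P* = 150.
With the rebate, buyers effectively pay Pb = Ps − 34, where Ps is the price sellers receive.
On the curves, Pb = 1145 - 2.5Q and Ps = 52/3 + (1/3)Q; the wedge Ps − Pb = 34 gives 52/3 + (1/3)Q − (1145 - 2.5Q) = 34, so Q' = 410.
Then Pb = 1145 − 2.5·410 = 120 and Ps = 52/3 + (1/3)·410 = 154.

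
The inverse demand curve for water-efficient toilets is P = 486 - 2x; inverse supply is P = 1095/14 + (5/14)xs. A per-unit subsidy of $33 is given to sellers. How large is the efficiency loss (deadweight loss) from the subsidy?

Pre-subsidy: 486 - 2x = 1095/14 + (5/14)x gives x* = 173 and P* = 140.
With the subsidy, sellers receive Ps = Pb + 33 for each unit, where Pb is the price buyers pay.
On the curves, Pb = 486 - 2x and Ps = 1095/14 + (5/14)x; the wedge Ps − Pb = 33 gives 1095/14 + (5/14)x − (486 - 2x) = 33, so x' = 187.
Then Pb = 486 − 2·187 = 112 and Ps = 1095/14 + (5/14)·187 = 145.
The subsidy expands output by 187 − 173 = 14 past the efficient level; on those units the gap between marginal cost and willingness to pay runs from 0 up to 33.
DWL = ½ × 33 × 14 = 231.

Deadweight loss = $231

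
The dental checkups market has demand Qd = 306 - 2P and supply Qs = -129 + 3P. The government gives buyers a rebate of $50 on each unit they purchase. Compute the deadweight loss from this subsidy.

Pre-subsidy: 306 - 2P = -129 + 3P gives P* = 87, Q* = 132.
With the rebate, buyers effectively pay Pb = Ps − 50, where Ps is the price sellers receive.
Demand in terms of Ps becomes Qd = 306 − 2(Ps − 50) = 406 - 2Ps. Setting this equal to supply: 406 - 2Ps = -129 + 3Ps, so Ps = 107.
Buyers pay Pb = 107 − 50 = 57; Q' = -129 + 3·107 = 192.
The subsidy expands output by 192 − 132 = 60 past the efficient level; on those units the gap between marginal cost and willingness to pay runs from 0 up to 50.
DWL = ½ × 50 × 60 = 1500.

Deadweight loss = $1500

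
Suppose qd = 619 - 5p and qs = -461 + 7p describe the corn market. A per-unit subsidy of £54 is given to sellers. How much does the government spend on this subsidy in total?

Government cost = £17631

Pre-subsidy: 619 - 5p = -461 + 7p gives p* = 90, q* = 169.
With the subsidy, sellers receive ps = pb + 54 for each unit, where pb is the price buyers pay.
Supply in terms of pb becomes qs = -461 + 7(pb + 54) = -83 + 7pb. Setting this equal to demand: 619 - 5pb = -83 + 7pb, so pb = 58.5.
Sellers receive ps = 58.5 + 54 = 112.5; q' = 619 − 5·58.5 = 326.5.
Government outlay = subsidy × quantity = 54 × 326.5 = 17631.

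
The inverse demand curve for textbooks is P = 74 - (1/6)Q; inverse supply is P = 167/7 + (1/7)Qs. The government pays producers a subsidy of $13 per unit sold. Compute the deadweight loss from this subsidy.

Deadweight loss = $273

Pre-subsidy: 74 - (1/6)Q = 167/7 + (1/7)Q gives Q* = 162 and P* = 47.
With the subsidy, sellers receive Ps = Pb + 13 for each unit, where Pb is the price buyers pay.
On the curves, Pb = 74 - (1/6)Q and Ps = 167/7 + (1/7)Q; the wedge Ps − Pb = 13 gives 167/7 + (1/7)Q − (74 - (1/6)Q) = 13, so Q' = 204.
Then Pb = 74 − (1/6)·204 = 40 and Ps = 167/7 + (1/7)·204 = 53.
The subsidy expands output by 204 − 162 = 42 past the efficient level; on those units the gap between marginal cost and willingness to pay runs from 0 up to 13.
DWL = ½ × 13 × 42 = 273.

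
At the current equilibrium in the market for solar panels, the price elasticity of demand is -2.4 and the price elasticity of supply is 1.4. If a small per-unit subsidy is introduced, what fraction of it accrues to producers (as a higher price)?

For a small subsidy around the equilibrium, the benefit split depends on the relative slopes, which at a point are proportional to the elasticities.
Buyer share = εs/(εs + |εd|) = 1.4/(1.4 + 2.4) = 7/19; seller share = |εd|/(εs + |εd|) = 12/19.
So producers capture 12/19 of the subsidy.

Producer share = 12/19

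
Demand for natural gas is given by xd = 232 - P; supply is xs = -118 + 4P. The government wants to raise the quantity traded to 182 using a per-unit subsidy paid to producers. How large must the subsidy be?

At x = 182, invert demand for the buyer price: Pb = (232 − 182)/1 = 50; invert supply for the seller price: Ps = (182 − (-118))/4 = 75.
The subsidy must fill the gap: s = Ps − Pb = 75 − 50 = 25.

Required subsidy s = 25 per unit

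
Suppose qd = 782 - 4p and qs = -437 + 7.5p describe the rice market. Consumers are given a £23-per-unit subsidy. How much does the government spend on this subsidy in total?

Pre-subsidy: 782 - 4p = -437 + 7.5p gives p* = 106, q* = 358.
With the rebate, buyers effectively pay pb = ps − 23, where ps is the price sellers receive.
Demand in terms of ps becomes qd = 782 − 4(ps − 23) = 874 - 4ps. Setting this equal to supply: 874 - 4ps = -437 + 7.5ps, so ps = 114.
Buyers pay pb = 114 − 23 = 91; q' = -437 + 7.5·114 = 418.
Government outlay = subsidy × quantity = 23 × 418 = 9614.

Government cost = £9614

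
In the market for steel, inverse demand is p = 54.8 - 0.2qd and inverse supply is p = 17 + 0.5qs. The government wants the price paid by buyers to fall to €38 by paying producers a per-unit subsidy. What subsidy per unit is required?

Required subsidy s = €21 per unit

At a buyer price of 38, quantity demanded is 274 − 5·38 = 84.
Sellers supply 84 only when they receive ps = 17 + 0.5·84 = 59.
s = ps − pb = 59 − 38 = 21.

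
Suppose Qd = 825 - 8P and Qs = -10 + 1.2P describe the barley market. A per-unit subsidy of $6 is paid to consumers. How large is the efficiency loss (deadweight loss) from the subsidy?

Pre-subsidy: 825 - 8P = -10 + 1.2P gives P* = 4175/46, Q* = 2275/23.
With the rebate, buyers effectively pay Pb = Ps − 6, where Ps is the price sellers receive.
Demand in terms of Ps becomes Qd = 825 − 8(Ps − 6) = 873 - 8Ps. Setting this equal to supply: 873 - 8Ps = -10 + 1.2Ps, so Ps = 4415/46.
Buyers pay Pb = 4415/46 − 6 = 4139/46; Q' = -10 + 1.2·(4415/46) = 2419/23.
The subsidy expands output by 2419/23 − 2275/23 = 144/23 past the efficient level; on those units the gap between marginal cost and willingness to pay runs from 0 up to 6.
DWL = ½ × 6 × 144/23 = 432/23.

Deadweight loss = 432/23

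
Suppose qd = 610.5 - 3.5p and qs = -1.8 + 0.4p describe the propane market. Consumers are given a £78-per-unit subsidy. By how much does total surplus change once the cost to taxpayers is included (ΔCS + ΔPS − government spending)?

Pre-subsidy: 610.5 - 3.5p = -1.8 + 0.4p gives p* = 157, q* = 61.
With the rebate, buyers effectively pay pb = ps − 78, where ps is the price sellers receive.
Demand in terms of ps becomes qd = 610.5 − 3.5(ps − 78) = 883.5 - 3.5ps. Setting this equal to supply: 883.5 - 3.5ps = -1.8 + 0.4ps, so ps = 227.
Buyers pay pb = 227 − 78 = 149; q' = -1.8 + 0.4·227 = 89.
ΔCS = ½(61 + 89)(157 − 149) = 600; ΔPS = ½(61 + 89)(227 − 157) = 5250.
Government spending = 78 × 89 = 6942.
Net change = 600 + 5250 − 6942 = -1092. The loss equals the DWL triangle ½·78·28.

Net change in total surplus = -£1092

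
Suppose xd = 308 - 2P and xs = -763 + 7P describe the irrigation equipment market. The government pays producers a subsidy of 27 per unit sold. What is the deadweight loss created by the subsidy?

Pre-subsidy: 308 - 2P = -763 + 7P gives P* = 119, x* = 70.
With the subsidy, sellers receive Ps = Pb + 27 for each unit, where Pb is the price buyers pay.
Supply in terms of Pb becomes xs = -763 + 7(Pb + 27) = -574 + 7Pb. Setting this equal to demand: 308 - 2Pb = -574 + 7Pb, so Pb = 98.
Sellers receive Ps = 98 + 27 = 125; x' = 308 − 2·98 = 112.
The subsidy expands output by 112 − 70 = 42 past the efficient level; on those units the gap between marginal cost and willingness to pay runs from 0 up to 27.
DWL = ½ × 27 × 42 = 567.

Deadweight loss = 567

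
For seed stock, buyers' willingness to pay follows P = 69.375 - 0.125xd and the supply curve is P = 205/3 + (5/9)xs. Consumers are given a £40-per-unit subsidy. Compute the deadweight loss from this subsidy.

Pre-subsidy: 69.375 - 0.125x = 205/3 + (5/9)x gives x* = 75/49 and P* = 3390/49.
With the rebate, buyers effectively pay Pb = Ps − 40, where Ps is the price sellers receive.
On the curves, Pb = 69.375 - 0.125x and Ps = 205/3 + (5/9)x; the wedge Ps − Pb = 40 gives 205/3 + (5/9)x − (69.375 - 0.125x) = 40, so x' = 2955/49.
Then Pb = 69.375 − 0.125·(2955/49) = 3030/49 and Ps = 205/3 + (5/9)·(2955/49) = 4990/49.
The subsidy expands output by 2955/49 − 75/49 = 2880/49 past the efficient level; on those units the gap between marginal cost and willingness to pay runs from 0 up to 40.
DWL = ½ × 40 × 2880/49 = 57600/49.

Deadweight loss = 57600/49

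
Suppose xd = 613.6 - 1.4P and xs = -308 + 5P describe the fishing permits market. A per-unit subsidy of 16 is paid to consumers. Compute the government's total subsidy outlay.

Government cost = 6872

Pre-subsidy: 613.6 - 1.4P = -308 + 5P gives P* = 144, x* = 412.
With the rebate, buyers effectively pay Pb = Ps − 16, where Ps is the price sellers receive.
Demand in terms of Ps becomes xd = 613.6 − 1.4(Ps − 16) = 636 - 1.4Ps. Setting this equal to supply: 636 - 1.4Ps = -308 + 5Ps, so Ps = 147.5.
Buyers pay Pb = 147.5 − 16 = 131.5; x' = -308 + 5·147.5 = 429.5.
Government outlay = subsidy × quantity = 16 × 429.5 = 6872.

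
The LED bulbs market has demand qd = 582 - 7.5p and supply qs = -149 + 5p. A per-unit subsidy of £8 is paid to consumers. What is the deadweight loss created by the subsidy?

Pre-subsidy: 582 - 7.5p = -149 + 5p gives p* = 58.48, q* = 143.4.
With the rebate, buyers effectively pay pb = ps − 8, where ps is the price sellers receive.
Demand in terms of ps becomes qd = 582 − 7.5(ps − 8) = 642 - 7.5ps. Setting this equal to supply: 642 - 7.5ps = -149 + 5ps, so ps = 63.28.
Buyers pay pb = 63.28 − 8 = 55.28; q' = -149 + 5·63.28 = 167.4.
The subsidy expands output by 167.4 − 143.4 = 24 past the efficient level; on those units the gap between marginal cost and willingness to pay runs from 0 up to 8.
DWL = ½ × 8 × 24 = 96.

Deadweight loss = £96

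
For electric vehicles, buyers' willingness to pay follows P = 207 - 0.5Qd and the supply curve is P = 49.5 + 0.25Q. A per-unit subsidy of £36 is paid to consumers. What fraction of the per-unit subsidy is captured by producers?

Pre-subsidy: 207 - 0.5Q = 49.5 + 0.25Q gives Q* = 210 and P* = 102.
With the rebate, buyers effectively pay Pb = Ps − 36, where Ps is the price sellers receive.
On the curves, Pb = 207 - 0.5Q and Ps = 49.5 + 0.25Q; the wedge Ps − Pb = 36 gives 49.5 + 0.25Q − (207 - 0.5Q) = 36, so Q' = 258.
Then Pb = 207 − 0.5·258 = 78 and Ps = 49.5 + 0.25·258 = 114.
Buyers' price falls by P* − Pb = 102 − 78 = 24; sellers' price rises by Ps − P* = 114 − 102 = 12.
So producers capture 12/36 = 1/3 of each unit of subsidy.

Producer share = 1/3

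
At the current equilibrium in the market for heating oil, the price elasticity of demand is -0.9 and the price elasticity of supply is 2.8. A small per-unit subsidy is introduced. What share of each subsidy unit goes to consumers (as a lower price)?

For a small subsidy around the equilibrium, the benefit split depends on the relative slopes, which at a point are proportional to the elasticities.
Buyer share = εs/(εs + |εd|) = 2.8/(2.8 + 0.9) = 28/37; seller share = |εd|/(εs + |εd|) = 9/37.

Consumer share = 28/37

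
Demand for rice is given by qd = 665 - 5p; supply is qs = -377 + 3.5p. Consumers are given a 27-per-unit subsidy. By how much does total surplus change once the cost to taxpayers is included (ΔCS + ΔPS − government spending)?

Pre-subsidy: 665 - 5p = -377 + 3.5p gives p* = 2084/17, q* = 885/17.
With the rebate, buyers effectively pay pb = ps − 27, where ps is the price sellers receive.
Demand in terms of ps becomes qd = 665 − 5(ps − 27) = 800 - 5ps. Setting this equal to supply: 800 - 5ps = -377 + 3.5ps, so ps = 2354/17.
Buyers pay pb = 2354/17 − 27 = 1895/17; q' = -377 + 3.5·(2354/17) = 1830/17.
ΔCS = ½(885/17 + 1830/17)(2084/17 − 1895/17) = 513135/578; ΔPS = ½(885/17 + 1830/17)(2354/17 − 2084/17) = 366525/289.
Government spending = 27 × 1830/17 = 49410/17.
Net change = 513135/578 + 366525/289 − 49410/17 = -25515/34. The loss equals the DWL triangle ½·27·945/17.

Net change in total surplus = -25515/34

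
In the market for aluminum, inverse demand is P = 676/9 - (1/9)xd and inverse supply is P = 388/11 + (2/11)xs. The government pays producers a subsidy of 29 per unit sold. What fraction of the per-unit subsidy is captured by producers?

Producer share = 18/29

Pre-subsidy: 676/9 - (1/9)x = 388/11 + (2/11)x gives x* = 136 and P* = 60.
With the subsidy, sellers receive Ps = Pb + 29 for each unit, where Pb is the price buyers pay.
On the curves, Pb = 676/9 - (1/9)x and Ps = 388/11 + (2/11)x; the wedge Ps − Pb = 29 gives 388/11 + (2/11)x − (676/9 - (1/9)x) = 29, so x' = 235.
Then Pb = 676/9 − (1/9)·235 = 49 and Ps = 388/11 + (2/11)·235 = 78.
Buyers' price falls by P* − Pb = 60 − 49 = 11; sellers' price rises by Ps − P* = 78 − 60 = 18.
So producers capture 18/29 = 18/29 of each unit of subsidy.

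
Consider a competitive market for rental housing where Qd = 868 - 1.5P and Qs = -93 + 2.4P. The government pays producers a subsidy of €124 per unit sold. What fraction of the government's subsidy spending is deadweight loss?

Pre-subsidy: 868 - 1.5P = -93 + 2.4P gives P* = 9610/39, Q* = 6479/13.
With the subsidy, sellers receive Ps = Pb + 124 for each unit, where Pb is the price buyers pay.
Supply in terms of Pb becomes Qs = -93 + 2.4(Pb + 124) = 204.6 + 2.4Pb. Setting this equal to demand: 868 - 1.5Pb = 204.6 + 2.4Pb, so Pb = 6634/39.
Sellers receive Ps = 6634/39 + 124 = 11470/39; Q' = 868 − 1.5·(6634/39) = 7967/13.
ΔCS = ½(6479/13 + 7967/13)(9610/39 − 6634/39) = 7165216/169; ΔPS = ½(6479/13 + 7967/13)(11470/39 − 9610/39) = 4478260/169.
Government spending = 124 × 7967/13 = 987908/13.
DWL = ½ × 124 × (7967/13 − 6479/13) = 92256/13; fraction = (92256/13) / (987908/13) = 24/257.

DWL / government spending = 24/257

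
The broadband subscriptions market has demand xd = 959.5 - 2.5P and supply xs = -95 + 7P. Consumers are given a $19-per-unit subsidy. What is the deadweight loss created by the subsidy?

Deadweight loss = $332.5

Pre-subsidy: 959.5 - 2.5P = -95 + 7P gives P* = 111, x* = 682.
With the rebate, buyers effectively pay Pb = Ps − 19, where Ps is the price sellers receive.
Demand in terms of Ps becomes xd = 959.5 − 2.5(Ps − 19) = 1007 - 2.5Ps. Setting this equal to supply: 1007 - 2.5Ps = -95 + 7Ps, so Ps = 116.
Buyers pay Pb = 116 − 19 = 97; x' = -95 + 7·116 = 717.
The subsidy expands output by 717 − 682 = 35 past the efficient level; on those units the gap between marginal cost and willingness to pay runs from 0 up to 19.
DWL = ½ × 19 × 35 = 332.5.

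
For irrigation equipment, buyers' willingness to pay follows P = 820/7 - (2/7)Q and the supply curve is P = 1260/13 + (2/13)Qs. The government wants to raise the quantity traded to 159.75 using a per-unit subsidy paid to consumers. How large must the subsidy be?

At Q = 159.75, from the demand curve buyers pay Pb = 820/7 − (2/7)·159.75 = 71.5; from the supply curve sellers need Ps = 1260/13 + (2/13)·159.75 = 121.5.
The subsidy must fill the gap: s = Ps − Pb = 121.5 − 71.5 = 50.

Required subsidy s = 50 per unit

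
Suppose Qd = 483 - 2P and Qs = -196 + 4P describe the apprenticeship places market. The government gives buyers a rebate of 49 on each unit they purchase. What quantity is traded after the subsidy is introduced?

Q' = 322

Pre-subsidy: 483 - 2P = -196 + 4P gives P* = 679/6, Q* = 770/3.
With the rebate, buyers effectively pay Pb = Ps − 49, where Ps is the price sellers receive.
Demand in terms of Ps becomes Qd = 483 − 2(Ps − 49) = 581 - 2Ps. Setting this equal to supply: 581 - 2Ps = -196 + 4Ps, so Ps = 129.5.
Buyers pay Pb = 129.5 − 49 = 80.5; Q' = -196 + 4·129.5 = 322.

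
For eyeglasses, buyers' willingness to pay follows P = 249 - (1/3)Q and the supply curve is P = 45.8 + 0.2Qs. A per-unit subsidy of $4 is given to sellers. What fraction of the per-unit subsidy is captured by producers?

Producer share = 0.375

Pre-subsidy: 249 - (1/3)Q = 45.8 + 0.2Q gives Q* = 381 and P* = 122.
With the subsidy, sellers receive Ps = Pb + 4 for each unit, where Pb is the price buyers pay.
On the curves, Pb = 249 - (1/3)Q and Ps = 45.8 + 0.2Q; the wedge Ps − Pb = 4 gives 45.8 + 0.2Q − (249 - (1/3)Q) = 4, so Q' = 388.5.
Then Pb = 249 − (1/3)·388.5 = 119.5 and Ps = 45.8 + 0.2·388.5 = 123.5.
Buyers' price falls by P* − Pb = 122 − 119.5 = 2.5; sellers' price rises by Ps − P* = 123.5 − 122 = 1.5.
So producers capture 1.5/4 = 0.375 of each unit of subsidy.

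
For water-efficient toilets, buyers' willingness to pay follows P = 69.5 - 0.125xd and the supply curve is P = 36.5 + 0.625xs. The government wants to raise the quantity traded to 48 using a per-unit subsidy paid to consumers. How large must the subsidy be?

At x = 48, from the demand curve buyers pay Pb = 69.5 − 0.125·48 = 63.5; from the supply curve sellers need Ps = 36.5 + 0.625·48 = 66.5.
The subsidy must fill the gap: s = Ps − Pb = 66.5 − 63.5 = 3.

Required subsidy s = 3 per unit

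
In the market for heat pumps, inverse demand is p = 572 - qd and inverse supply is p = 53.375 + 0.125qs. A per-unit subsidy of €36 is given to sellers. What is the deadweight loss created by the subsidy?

Pre-subsidy: 572 - q = 53.375 + 0.125q gives q* = 461 and p* = 111.
With the subsidy, sellers receive ps = pb + 36 for each unit, where pb is the price buyers pay.
On the curves, pb = 572 - q and ps = 53.375 + 0.125q; the wedge ps − pb = 36 gives 53.375 + 0.125q − (572 - q) = 36, so q' = 493.
Then pb = 572 − 1·493 = 79 and ps = 53.375 + 0.125·493 = 115.
The subsidy expands output by 493 − 461 = 32 past the efficient level; on those units the gap between marginal cost and willingness to pay runs from 0 up to 36.
DWL = ½ × 36 × 32 = 576.

Deadweight loss = €576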